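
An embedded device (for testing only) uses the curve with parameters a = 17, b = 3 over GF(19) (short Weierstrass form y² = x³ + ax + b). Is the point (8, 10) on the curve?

yes

y² = 10² ≡ 5; x³ + 17x + 3 = 651 ≡ 5 (mod 19). 5 = 5.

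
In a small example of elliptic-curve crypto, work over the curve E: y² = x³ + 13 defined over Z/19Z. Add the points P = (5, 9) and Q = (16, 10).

(9, 1)

(5, 9) + (16, 10). λ = (10 - 9)/(16 - 5) ≡ 1/11 mod 19. 11⁻¹ ≡ 7 (mod 19), so λ ≡ 7.
  x = λ² - 5 - 16 = 49 - 21 ≡ 9; y = λ·(5 - 9) - 9 ≡ 1. → (9, 1)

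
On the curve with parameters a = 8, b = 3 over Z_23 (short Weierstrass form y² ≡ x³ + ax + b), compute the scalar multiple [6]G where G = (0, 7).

Double-and-add on 6 = (110)₂. Start with G = (0, 7) for the leading 1-bit.
double: tangent at (0, 7): λ = (3·0² + 8)/(2·7) ≡ 8/14. 14⁻¹ ≡ 5 (mod 23), so λ ≡ 8·5 ≡ 17.
  x = λ² - 0 - 0 = 289 - 0 ≡ 13; y = λ·(0 - 13) - 7 ≡ 2. → (13, 2)
add G: (13, 2) + (0, 7). λ = (7 - 2)/(0 - 13) ≡ 5/10 mod 23. 10⁻¹ ≡ 7 (mod 23) since 10·7 = 70 ≡ 1, so λ ≡ 12.
  x = λ² - 13 - 0 = 144 - 13 ≡ 16; y = λ·(13 - 16) - 2 ≡ 8. → (16, 8)
double: tangent at (16, 8): λ = (3·16² + 8)/(2·8) ≡ 17/16. 16⁻¹ ≡ 13 (mod 23) since 16·13 = 208 ≡ 1, so λ ≡ 17·13 ≡ 14.
  x = λ² - 16 - 16 = 196 - 32 ≡ 3; y = λ·(16 - 3) - 8 ≡ 13. → (3, 13)

(3, 13)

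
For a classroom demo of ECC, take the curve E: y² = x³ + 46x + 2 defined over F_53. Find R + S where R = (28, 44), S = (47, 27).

(28, 44) + (47, 27). λ = (27 - 44)/(47 - 28) ≡ 36/19 mod 53. 19⁻¹ ≡ 14 (mod 53), so λ ≡ 27.
  x = λ² - 28 - 47 = 729 - 75 ≡ 18; y = λ·(28 - 18) - 44 ≡ 14. → (18, 14)

(18, 14)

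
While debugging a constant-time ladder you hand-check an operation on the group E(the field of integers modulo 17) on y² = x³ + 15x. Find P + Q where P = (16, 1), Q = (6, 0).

(3, 2)

(16, 1) + (6, 0). λ = (0 - 1)/(6 - 16) ≡ 16/7 mod 17. 7⁻¹ ≡ 5 (mod 17), so λ ≡ 12.
  x = λ² - 16 - 6 = 144 - 22 ≡ 3; y = λ·(16 - 3) - 1 ≡ 2. → (3, 2)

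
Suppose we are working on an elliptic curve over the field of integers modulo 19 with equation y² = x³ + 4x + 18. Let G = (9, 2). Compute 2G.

(1, 17)

tangent at (9, 2): λ = (3·9² + 4)/(2·2) ≡ 0/4. 4⁻¹ ≡ 5 (mod 19), so λ ≡ 0·5 ≡ 0.
  x = λ² - 9 - 9 = 0 - 18 ≡ 1; y = λ·(9 - 1) - 2 ≡ 17. → (1, 17)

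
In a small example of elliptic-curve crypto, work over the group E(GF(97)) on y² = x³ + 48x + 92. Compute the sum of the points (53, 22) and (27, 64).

(11, 37)

(53, 22) + (27, 64). λ = (64 - 22)/(27 - 53) ≡ 42/71 mod 97. 71⁻¹ ≡ 41 (mod 97) since 71·41 = 2911 ≡ 1, so λ ≡ 73.
  x = λ² - 53 - 27 = 5329 - 80 ≡ 11; y = λ·(53 - 11) - 22 ≡ 37. → (11, 37)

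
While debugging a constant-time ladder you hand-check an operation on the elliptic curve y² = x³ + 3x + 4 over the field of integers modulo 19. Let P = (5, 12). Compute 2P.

tangent at (5, 12): λ = (3·5² + 3)/(2·12) ≡ 2/5. 5⁻¹ ≡ 4 (mod 19), so λ ≡ 2·4 ≡ 8.
  x = λ² - 5 - 5 = 64 - 10 ≡ 16; y = λ·(5 - 16) - 12 ≡ 14. → (16, 14)

(16, 14)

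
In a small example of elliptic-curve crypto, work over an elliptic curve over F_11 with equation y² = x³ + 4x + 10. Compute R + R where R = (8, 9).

(9, 7)

tangent at (8, 9): λ = (3·8² + 4)/(2·9) ≡ 9/7. 7⁻¹ ≡ 8 (mod 11) since 7·8 = 56 ≡ 1, so λ ≡ 9·8 ≡ 6.
  x = λ² - 8 - 8 = 36 - 16 ≡ 9; y = λ·(8 - 9) - 9 ≡ 7. → (9, 7)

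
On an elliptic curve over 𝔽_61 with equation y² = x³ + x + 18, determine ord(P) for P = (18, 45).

2P: tangent at (18, 45): λ = (3·18² + 1)/(2·45) ≡ 58/29. 29⁻¹ ≡ 40 (mod 61), so λ ≡ 58·40 ≡ 2.
  x = λ² - 18 - 18 = 4 - 36 ≡ 29; y = λ·(18 - 29) - 45 ≡ 55. → (29, 55)
3P: (29, 55) + (18, 45). λ = (45 - 55)/(18 - 29) ≡ 51/50 mod 61. 50⁻¹ ≡ 11 (mod 61) since 50·11 = 550 ≡ 1, so λ ≡ 12.
  x = λ² - 29 - 18 = 144 - 47 ≡ 36; y = λ·(29 - 36) - 55 ≡ 44. → (36, 44)
4P: (36, 44) + (18, 45). λ = (45 - 44)/(18 - 36) ≡ 1/43 mod 61. 43⁻¹ ≡ 44 (mod 61), so λ ≡ 44.
  x = λ² - 36 - 18 = 1936 - 54 ≡ 52; y = λ·(36 - 52) - 44 ≡ 45. → (52, 45)
5P: (52, 45) + (18, 45). λ = (45 - 45)/(18 - 52) ≡ 0/27 mod 61. 27⁻¹ ≡ 52 (mod 61), so λ ≡ 0.
  x = λ² - 52 - 18 = 0 - 70 ≡ 52; y = λ·(52 - 52) - 45 ≡ 16. → (52, 16)
6P: (52, 16) + (18, 45). λ = (45 - 16)/(18 - 52) ≡ 29/27 mod 61. 27⁻¹ ≡ 52 (mod 61) since 27·52 = 1404 ≡ 1, so λ ≡ 44.
  x = λ² - 52 - 18 = 1936 - 70 ≡ 36; y = λ·(52 - 36) - 16 ≡ 17. → (36, 17)
7P: (36, 17) + (18, 45). λ = (45 - 17)/(18 - 36) ≡ 28/43 mod 61. 43⁻¹ ≡ 44 (mod 61) since 43·44 = 1892 ≡ 1, so λ ≡ 12.
  x = λ² - 36 - 18 = 144 - 54 ≡ 29; y = λ·(36 - 29) - 17 ≡ 6. → (29, 6)
8P: (29, 6) + (18, 45). λ = (45 - 6)/(18 - 29) ≡ 39/50 mod 61. 50⁻¹ ≡ 11 (mod 61) since 50·11 = 550 ≡ 1, so λ ≡ 2.
  x = λ² - 29 - 18 = 4 - 47 ≡ 18; y = λ·(29 - 18) - 6 ≡ 16. → (18, 16)
9P: (18, 16) + (18, 45): same x and y₁ ≡ -y₂, so the sum is 𝒪.
9P = 𝒪, so the order is 9.

9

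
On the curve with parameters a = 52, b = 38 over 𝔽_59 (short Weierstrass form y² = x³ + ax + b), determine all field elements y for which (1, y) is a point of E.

x³ + 52x + 38 = 91 ≡ 32 (mod 59).
32 is a non-residue mod 59; no y exists.

none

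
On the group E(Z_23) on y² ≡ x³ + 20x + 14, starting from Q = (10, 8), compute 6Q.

Repeated addition: build up to 6Q.
2Q: tangent at (10, 8): λ = (3·10² + 20)/(2·8) ≡ 21/16. 16⁻¹ ≡ 13 (mod 23) since 16·13 = 208 ≡ 1, so λ ≡ 21·13 ≡ 20.
  x = λ² - 10 - 10 = 400 - 20 ≡ 12; y = λ·(10 - 12) - 8 ≡ 21. → (12, 21)
3Q: (12, 21) + (10, 8). λ = (8 - 21)/(10 - 12) ≡ 10/21 mod 23. 21⁻¹ ≡ 11 (mod 23), so λ ≡ 18.
  x = λ² - 12 - 10 = 324 - 22 ≡ 3; y = λ·(12 - 3) - 21 ≡ 3. → (3, 3)
4Q: (3, 3) + (10, 8). λ = (8 - 3)/(10 - 3) ≡ 5/7 mod 23. 7⁻¹ ≡ 10 (mod 23), so λ ≡ 4.
  x = λ² - 3 - 10 = 16 - 13 ≡ 3; y = λ·(3 - 3) - 3 ≡ 20. → (3, 20)
5Q: (3, 20) + (10, 8). λ = (8 - 20)/(10 - 3) ≡ 11/7 mod 23. 7⁻¹ ≡ 10 (mod 23) since 7·10 = 70 ≡ 1, so λ ≡ 18.
  x = λ² - 3 - 10 = 324 - 13 ≡ 12; y = λ·(3 - 12) - 20 ≡ 2. → (12, 2)
6Q: (12, 2) + (10, 8). λ = (8 - 2)/(10 - 12) ≡ 6/21 mod 23. 21⁻¹ ≡ 11 (mod 23), so λ ≡ 20.
  x = λ² - 12 - 10 = 400 - 22 ≡ 10; y = λ·(12 - 10) - 2 ≡ 15. → (10, 15)

(10, 15)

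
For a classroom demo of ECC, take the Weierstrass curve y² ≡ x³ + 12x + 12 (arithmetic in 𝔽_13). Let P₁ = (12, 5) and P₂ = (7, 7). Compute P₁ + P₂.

(12, 5) + (7, 7). λ = (7 - 5)/(7 - 12) ≡ 2/8 mod 13. 8⁻¹ ≡ 5 (mod 13), so λ ≡ 10.
  x = λ² - 12 - 7 = 100 - 19 ≡ 3; y = λ·(12 - 3) - 5 ≡ 7. → (3, 7)

(3, 7)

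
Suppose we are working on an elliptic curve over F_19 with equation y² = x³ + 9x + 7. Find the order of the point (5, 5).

2P: tangent at (5, 5): λ = (3·5² + 9)/(2·5) ≡ 8/10. 10⁻¹ ≡ 2 (mod 19) since 10·2 = 20 ≡ 1, so λ ≡ 8·2 ≡ 16.
  x = λ² - 5 - 5 = 256 - 10 ≡ 18; y = λ·(5 - 18) - 5 ≡ 15. → (18, 15)
3P: (18, 15) + (5, 5). λ = (5 - 15)/(5 - 18) ≡ 9/6 mod 19. 6⁻¹ ≡ 16 (mod 19), so λ ≡ 11.
  x = λ² - 18 - 5 = 121 - 23 ≡ 3; y = λ·(18 - 3) - 15 ≡ 17. → (3, 17)
4P: (3, 17) + (5, 5). λ = (5 - 17)/(5 - 3) ≡ 7/2 mod 19. 2⁻¹ ≡ 10 (mod 19) since 2·10 = 20 ≡ 1, so λ ≡ 13.
  x = λ² - 3 - 5 = 169 - 8 ≡ 9; y = λ·(3 - 9) - 17 ≡ 0. → (9, 0)
5P: (9, 0) + (5, 5). λ = (5 - 0)/(5 - 9) ≡ 5/15 mod 19. 15⁻¹ ≡ 14 (mod 19), so λ ≡ 13.
  x = λ² - 9 - 5 = 169 - 14 ≡ 3; y = λ·(9 - 3) - 0 ≡ 2. → (3, 2)
6P: (3, 2) + (5, 5). λ = (5 - 2)/(5 - 3) ≡ 3/2 mod 19. 2⁻¹ ≡ 10 (mod 19), so λ ≡ 11.
  x = λ² - 3 - 5 = 121 - 8 ≡ 18; y = λ·(3 - 18) - 2 ≡ 4. → (18, 4)
7P: (18, 4) + (5, 5). λ = (5 - 4)/(5 - 18) ≡ 1/6 mod 19. 6⁻¹ ≡ 16 (mod 19), so λ ≡ 16.
  x = λ² - 18 - 5 = 256 - 23 ≡ 5; y = λ·(18 - 5) - 4 ≡ 14. → (5, 14)
8P: (5, 14) + (5, 5): same x and y₁ ≡ -y₂, so the sum is O.
8P = O, so the order is 8.

8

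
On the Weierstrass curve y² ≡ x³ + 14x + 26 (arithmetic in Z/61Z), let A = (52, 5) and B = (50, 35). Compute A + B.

(52, 5) + (50, 35). λ = (35 - 5)/(50 - 52) ≡ 30/59 mod 61. 59⁻¹ ≡ 30 (mod 61) since 59·30 = 1770 ≡ 1, so λ ≡ 46.
  x = λ² - 52 - 50 = 2116 - 102 ≡ 1; y = λ·(52 - 1) - 5 ≡ 23. → (1, 23)

(1, 23)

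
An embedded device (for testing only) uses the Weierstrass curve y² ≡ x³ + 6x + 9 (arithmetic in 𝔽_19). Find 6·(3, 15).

Write Q = (3, 15).
Double-and-add on 6 = (110)₂. Start with Q = (3, 15) for the leading 1-bit.
double: tangent at (3, 15): λ = (3·3² + 6)/(2·15) ≡ 14/11. 11⁻¹ ≡ 7 (mod 19), so λ ≡ 14·7 ≡ 3.
  x = λ² - 3 - 3 = 9 - 6 ≡ 3; y = λ·(3 - 3) - 15 ≡ 4. → (3, 4)
add Q: (3, 4) + (3, 15): same x and y₁ ≡ -y₂, so the sum is 𝒪.
double: 𝒪 + 𝒪 = 𝒪 (identity).

O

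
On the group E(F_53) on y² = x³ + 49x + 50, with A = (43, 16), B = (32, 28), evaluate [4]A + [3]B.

(25, 24)

First 4A:
Repeated addition: build up to 4A.
2A: tangent at (43, 16): λ = (3·43² + 49)/(2·16) ≡ 31/32. 32⁻¹ ≡ 5 (mod 53) since 32·5 = 160 ≡ 1, so λ ≡ 31·5 ≡ 49.
  x = λ² - 43 - 43 = 2401 - 86 ≡ 36; y = λ·(43 - 36) - 16 ≡ 9. → (36, 9)
3A: (36, 9) + (43, 16). λ = (16 - 9)/(43 - 36) ≡ 7/7 mod 53. 7⁻¹ ≡ 38 (mod 53) since 7·38 = 266 ≡ 1, so λ ≡ 1.
  x = λ² - 36 - 43 = 1 - 79 ≡ 28; y = λ·(36 - 28) - 9 ≡ 52. → (28, 52)
4A: (28, 52) + (43, 16). λ = (16 - 52)/(43 - 28) ≡ 17/15 mod 53. 15⁻¹ ≡ 46 (mod 53), so λ ≡ 40.
  x = λ² - 28 - 43 = 1600 - 71 ≡ 45; y = λ·(28 - 45) - 52 ≡ 10. → (45, 10)
4A = (45, 10).
Next 3B:
Repeated addition: build up to 3B.
2B: tangent at (32, 28): λ = (3·32² + 49)/(2·28) ≡ 47/3. 3⁻¹ ≡ 18 (mod 53), so λ ≡ 47·18 ≡ 51.
  x = λ² - 32 - 32 = 2601 - 64 ≡ 46; y = λ·(32 - 46) - 28 ≡ 0. → (46, 0)
3B: (46, 0) + (32, 28). λ = (28 - 0)/(32 - 46) ≡ 28/39 mod 53. 39⁻¹ ≡ 34 (mod 53), so λ ≡ 51.
  x = λ² - 46 - 32 = 2601 - 78 ≡ 32; y = λ·(46 - 32) - 0 ≡ 25. → (32, 25)
3B = (32, 25).
Finally 4A + 3B:
(45, 10) + (32, 25). λ = (25 - 10)/(32 - 45) ≡ 15/40 mod 53. 40⁻¹ ≡ 4 (mod 53), so λ ≡ 7.
  x = λ² - 45 - 32 = 49 - 77 ≡ 25; y = λ·(45 - 25) - 10 ≡ 24. → (25, 24)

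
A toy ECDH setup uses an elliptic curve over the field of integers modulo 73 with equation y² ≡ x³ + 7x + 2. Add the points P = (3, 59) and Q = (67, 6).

(53, 44)

(3, 59) + (67, 6). λ = (6 - 59)/(67 - 3) ≡ 20/64 mod 73. 64⁻¹ ≡ 8 (mod 73), so λ ≡ 14.
  x = λ² - 3 - 67 = 196 - 70 ≡ 53; y = λ·(3 - 53) - 59 ≡ 44. → (53, 44)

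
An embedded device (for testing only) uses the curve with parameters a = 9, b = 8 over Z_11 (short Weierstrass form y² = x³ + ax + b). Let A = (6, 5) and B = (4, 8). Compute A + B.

(6, 6)

(6, 5) + (4, 8). λ = (8 - 5)/(4 - 6) ≡ 3/9 mod 11. 9⁻¹ ≡ 5 (mod 11), so λ ≡ 4.
  x = λ² - 6 - 4 = 16 - 10 ≡ 6; y = λ·(6 - 6) - 5 ≡ 6. → (6, 6)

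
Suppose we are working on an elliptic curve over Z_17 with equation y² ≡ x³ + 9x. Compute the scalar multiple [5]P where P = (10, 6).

(12, 0)

Repeated addition: build up to 5P.
2P: tangent at (10, 6): λ = (3·10² + 9)/(2·6) ≡ 3/12. 12⁻¹ ≡ 10 (mod 17), so λ ≡ 3·10 ≡ 13.
  x = λ² - 10 - 10 = 169 - 20 ≡ 13; y = λ·(10 - 13) - 6 ≡ 6. → (13, 6)
3P: (13, 6) + (10, 6). λ = (6 - 6)/(10 - 13) ≡ 0/14 mod 17. 14⁻¹ ≡ 11 (mod 17) since 14·11 = 154 ≡ 1, so λ ≡ 0.
  x = λ² - 13 - 10 = 0 - 23 ≡ 11; y = λ·(13 - 11) - 6 ≡ 11. → (11, 11)
4P: (11, 11) + (10, 6). λ = (6 - 11)/(10 - 11) ≡ 12/16 mod 17. 16⁻¹ ≡ 16 (mod 17), so λ ≡ 5.
  x = λ² - 11 - 10 = 25 - 21 ≡ 4; y = λ·(11 - 4) - 11 ≡ 7. → (4, 7)
5P: (4, 7) + (10, 6). λ = (6 - 7)/(10 - 4) ≡ 16/6 mod 17. 6⁻¹ ≡ 3 (mod 17), so λ ≡ 14.
  x = λ² - 4 - 10 = 196 - 14 ≡ 12; y = λ·(4 - 12) - 7 ≡ 0. → (12, 0)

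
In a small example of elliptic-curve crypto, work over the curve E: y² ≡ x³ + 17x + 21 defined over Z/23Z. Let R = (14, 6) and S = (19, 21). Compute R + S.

(14, 6) + (19, 21). λ = (21 - 6)/(19 - 14) ≡ 15/5 mod 23. 5⁻¹ ≡ 14 (mod 23), so λ ≡ 3.
  x = λ² - 14 - 19 = 9 - 33 ≡ 22; y = λ·(14 - 22) - 6 ≡ 16. → (22, 16)

(22, 16)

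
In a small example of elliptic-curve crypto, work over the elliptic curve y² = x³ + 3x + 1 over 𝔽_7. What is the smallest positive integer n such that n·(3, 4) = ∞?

2P: tangent at (3, 4): λ = (3·3² + 3)/(2·4) ≡ 2/1. 1⁻¹ ≡ 1 (mod 7) since 1·1 = 1 ≡ 1, so λ ≡ 2·1 ≡ 2.
  x = λ² - 3 - 3 = 4 - 6 ≡ 5; y = λ·(3 - 5) - 4 ≡ 6. → (5, 6)
3P: (5, 6) + (3, 4). λ = (4 - 6)/(3 - 5) ≡ 5/5 mod 7. 5⁻¹ ≡ 3 (mod 7), so λ ≡ 1.
  x = λ² - 5 - 3 = 1 - 8 ≡ 0; y = λ·(5 - 0) - 6 ≡ 6. → (0, 6)
4P: (0, 6) + (3, 4). λ = (4 - 6)/(3 - 0) ≡ 5/3 mod 7. 3⁻¹ ≡ 5 (mod 7), so λ ≡ 4.
  x = λ² - 0 - 3 = 16 - 3 ≡ 6; y = λ·(0 - 6) - 6 ≡ 5. → (6, 5)
5P: (6, 5) + (3, 4). λ = (4 - 5)/(3 - 6) ≡ 6/4 mod 7. 4⁻¹ ≡ 2 (mod 7) since 4·2 = 8 ≡ 1, so λ ≡ 5.
  x = λ² - 6 - 3 = 25 - 9 ≡ 2; y = λ·(6 - 2) - 5 ≡ 1. → (2, 1)
6P: (2, 1) + (3, 4). λ = (4 - 1)/(3 - 2) ≡ 3/1 mod 7. 1⁻¹ ≡ 1 (mod 7), so λ ≡ 3.
  x = λ² - 2 - 3 = 9 - 5 ≡ 4; y = λ·(2 - 4) - 1 ≡ 0. → (4, 0)
7P: (4, 0) + (3, 4). λ = (4 - 0)/(3 - 4) ≡ 4/6 mod 7. 6⁻¹ ≡ 6 (mod 7) since 6·6 = 36 ≡ 1, so λ ≡ 3.
  x = λ² - 4 - 3 = 9 - 7 ≡ 2; y = λ·(4 - 2) - 0 ≡ 6. → (2, 6)
8P: (2, 6) + (3, 4). λ = (4 - 6)/(3 - 2) ≡ 5/1 mod 7. 1⁻¹ ≡ 1 (mod 7), so λ ≡ 5.
  x = λ² - 2 - 3 = 25 - 5 ≡ 6; y = λ·(2 - 6) - 6 ≡ 2. → (6, 2)
9P: (6, 2) + (3, 4). λ = (4 - 2)/(3 - 6) ≡ 2/4 mod 7. 4⁻¹ ≡ 2 (mod 7), so λ ≡ 4.
  x = λ² - 6 - 3 = 16 - 9 ≡ 0; y = λ·(6 - 0) - 2 ≡ 1. → (0, 1)
10P: (0, 1) + (3, 4). λ = (4 - 1)/(3 - 0) ≡ 3/3 mod 7. 3⁻¹ ≡ 5 (mod 7) since 3·5 = 15 ≡ 1, so λ ≡ 1.
  x = λ² - 0 - 3 = 1 - 3 ≡ 5; y = λ·(0 - 5) - 1 ≡ 1. → (5, 1)
11P: (5, 1) + (3, 4). λ = (4 - 1)/(3 - 5) ≡ 3/5 mod 7. 5⁻¹ ≡ 3 (mod 7), so λ ≡ 2.
  x = λ² - 5 - 3 = 4 - 8 ≡ 3; y = λ·(5 - 3) - 1 ≡ 3. → (3, 3)
12P: (3, 3) + (3, 4): same x and y₁ ≡ -y₂, so the sum is ∞.
12P = ∞, so the order is 12.

12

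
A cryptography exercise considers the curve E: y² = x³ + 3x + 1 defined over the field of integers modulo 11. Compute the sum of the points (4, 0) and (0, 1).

(4, 0) + (0, 1). λ = (1 - 0)/(0 - 4) ≡ 1/7 mod 11. 7⁻¹ ≡ 8 (mod 11), so λ ≡ 8.
  x = λ² - 4 - 0 = 64 - 4 ≡ 5; y = λ·(4 - 5) - 0 ≡ 3. → (5, 3)

(5, 3)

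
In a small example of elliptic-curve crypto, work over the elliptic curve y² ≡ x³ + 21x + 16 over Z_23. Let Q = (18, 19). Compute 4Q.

Double-and-add on 4 = (100)₂. Start with Q = (18, 19) for the leading 1-bit.
double: tangent at (18, 19): λ = (3·18² + 21)/(2·19) ≡ 4/15. 15⁻¹ ≡ 20 (mod 23), so λ ≡ 4·20 ≡ 11.
  x = λ² - 18 - 18 = 121 - 36 ≡ 16; y = λ·(18 - 16) - 19 ≡ 3. → (16, 3)
double: tangent at (16, 3): λ = (3·16² + 21)/(2·3) ≡ 7/6. 6⁻¹ ≡ 4 (mod 23) since 6·4 = 24 ≡ 1, so λ ≡ 7·4 ≡ 5.
  x = λ² - 16 - 16 = 25 - 32 ≡ 16; y = λ·(16 - 16) - 3 ≡ 20. → (16, 20)

(16, 20)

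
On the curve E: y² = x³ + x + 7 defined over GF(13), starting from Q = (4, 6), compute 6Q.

(11, 6)

Repeated addition: build up to 6Q.
2Q: tangent at (4, 6): λ = (3·4² + 1)/(2·6) ≡ 10/12. 12⁻¹ ≡ 12 (mod 13), so λ ≡ 10·12 ≡ 3.
  x = λ² - 4 - 4 = 9 - 8 ≡ 1; y = λ·(4 - 1) - 6 ≡ 3. → (1, 3)
3Q: (1, 3) + (4, 6). λ = (6 - 3)/(4 - 1) ≡ 3/3 mod 13. 3⁻¹ ≡ 9 (mod 13), so λ ≡ 1.
  x = λ² - 1 - 4 = 1 - 5 ≡ 9; y = λ·(1 - 9) - 3 ≡ 2. → (9, 2)
4Q: (9, 2) + (4, 6). λ = (6 - 2)/(4 - 9) ≡ 4/8 mod 13. 8⁻¹ ≡ 5 (mod 13) since 8·5 = 40 ≡ 1, so λ ≡ 7.
  x = λ² - 9 - 4 = 49 - 13 ≡ 10; y = λ·(9 - 10) - 2 ≡ 4. → (10, 4)
5Q: (10, 4) + (4, 6). λ = (6 - 4)/(4 - 10) ≡ 2/7 mod 13. 7⁻¹ ≡ 2 (mod 13) since 7·2 = 14 ≡ 1, so λ ≡ 4.
  x = λ² - 10 - 4 = 16 - 14 ≡ 2; y = λ·(10 - 2) - 4 ≡ 2. → (2, 2)
6Q: (2, 2) + (4, 6). λ = (6 - 2)/(4 - 2) ≡ 4/2 mod 13. 2⁻¹ ≡ 7 (mod 13) since 2·7 = 14 ≡ 1, so λ ≡ 2.
  x = λ² - 2 - 4 = 4 - 6 ≡ 11; y = λ·(2 - 11) - 2 ≡ 6. → (11, 6)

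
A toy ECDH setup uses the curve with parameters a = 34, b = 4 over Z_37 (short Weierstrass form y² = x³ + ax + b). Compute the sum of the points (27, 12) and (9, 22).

(27, 12) + (9, 22). λ = (22 - 12)/(9 - 27) ≡ 10/19 mod 37. 19⁻¹ ≡ 2 (mod 37) since 19·2 = 38 ≡ 1, so λ ≡ 20.
  x = λ² - 27 - 9 = 400 - 36 ≡ 31; y = λ·(27 - 31) - 12 ≡ 19. → (31, 19)

(31, 19)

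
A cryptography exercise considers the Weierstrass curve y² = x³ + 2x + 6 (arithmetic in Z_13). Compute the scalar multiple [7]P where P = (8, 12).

Double-and-add on 7 = (111)₂. Start with P = (8, 12) for the leading 1-bit.
double: tangent at (8, 12): λ = (3·8² + 2)/(2·12) ≡ 12/11. 11⁻¹ ≡ 6 (mod 13) since 11·6 = 66 ≡ 1, so λ ≡ 12·6 ≡ 7.
  x = λ² - 8 - 8 = 49 - 16 ≡ 7; y = λ·(8 - 7) - 12 ≡ 8. → (7, 8)
add P: (7, 8) + (8, 12). λ = (12 - 8)/(8 - 7) ≡ 4/1 mod 13. 1⁻¹ ≡ 1 (mod 13) since 1·1 = 1 ≡ 1, so λ ≡ 4.
  x = λ² - 7 - 8 = 16 - 15 ≡ 1; y = λ·(7 - 1) - 8 ≡ 3. → (1, 3)
double: tangent at (1, 3): λ = (3·1² + 2)/(2·3) ≡ 5/6. 6⁻¹ ≡ 11 (mod 13), so λ ≡ 5·11 ≡ 3.
  x = λ² - 1 - 1 = 9 - 2 ≡ 7; y = λ·(1 - 7) - 3 ≡ 5. → (7, 5)
add P: (7, 5) + (8, 12). λ = (12 - 5)/(8 - 7) ≡ 7/1 mod 13. 1⁻¹ ≡ 1 (mod 13) since 1·1 = 1 ≡ 1, so λ ≡ 7.
  x = λ² - 7 - 8 = 49 - 15 ≡ 8; y = λ·(7 - 8) - 5 ≡ 1. → (8, 1)

(8, 1)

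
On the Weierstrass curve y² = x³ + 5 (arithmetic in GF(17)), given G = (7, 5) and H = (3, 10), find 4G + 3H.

First 4G:
Double-and-add on 4 = (100)₂. Start with G = (7, 5) for the leading 1-bit.
double: tangent at (7, 5): λ = (3·7² + 0)/(2·5) ≡ 11/10. 10⁻¹ ≡ 12 (mod 17) since 10·12 = 120 ≡ 1, so λ ≡ 11·12 ≡ 13.
  x = λ² - 7 - 7 = 169 - 14 ≡ 2; y = λ·(7 - 2) - 5 ≡ 9. → (2, 9)
double: tangent at (2, 9): λ = (3·2² + 0)/(2·9) ≡ 12/1. 1⁻¹ ≡ 1 (mod 17), so λ ≡ 12·1 ≡ 12.
  x = λ² - 2 - 2 = 144 - 4 ≡ 4; y = λ·(2 - 4) - 9 ≡ 1. → (4, 1)
4G = (4, 1).
Next 3H:
Repeated addition: build up to 3H.
2H: tangent at (3, 10): λ = (3·3² + 0)/(2·10) ≡ 10/3. 3⁻¹ ≡ 6 (mod 17), so λ ≡ 10·6 ≡ 9.
  x = λ² - 3 - 3 = 81 - 6 ≡ 7; y = λ·(3 - 7) - 10 ≡ 5. → (7, 5)
3H: (7, 5) + (3, 10). λ = (10 - 5)/(3 - 7) ≡ 5/13 mod 17. 13⁻¹ ≡ 4 (mod 17), so λ ≡ 3.
  x = λ² - 7 - 3 = 9 - 10 ≡ 16; y = λ·(7 - 16) - 5 ≡ 2. → (16, 2)
3H = (16, 2).
Finally 4G + 3H:
(4, 1) + (16, 2). λ = (2 - 1)/(16 - 4) ≡ 1/12 mod 17. 12⁻¹ ≡ 10 (mod 17), so λ ≡ 10.
  x = λ² - 4 - 16 = 100 - 20 ≡ 12; y = λ·(4 - 12) - 1 ≡ 4. → (12, 4)

(12, 4)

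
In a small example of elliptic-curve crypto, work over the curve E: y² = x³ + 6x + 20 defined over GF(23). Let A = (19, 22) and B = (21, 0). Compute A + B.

(19, 22) + (21, 0). λ = (0 - 22)/(21 - 19) ≡ 1/2 mod 23. 2⁻¹ ≡ 12 (mod 23), so λ ≡ 12.
  x = λ² - 19 - 21 = 144 - 40 ≡ 12; y = λ·(19 - 12) - 22 ≡ 16. → (12, 16)

(12, 16)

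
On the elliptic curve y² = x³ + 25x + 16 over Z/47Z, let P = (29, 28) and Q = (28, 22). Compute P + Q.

(29, 28) + (28, 22). λ = (22 - 28)/(28 - 29) ≡ 41/46 mod 47. 46⁻¹ ≡ 46 (mod 47) since 46·46 = 2116 ≡ 1, so λ ≡ 6.
  x = λ² - 29 - 28 = 36 - 57 ≡ 26; y = λ·(29 - 26) - 28 ≡ 37. → (26, 37)

(26, 37)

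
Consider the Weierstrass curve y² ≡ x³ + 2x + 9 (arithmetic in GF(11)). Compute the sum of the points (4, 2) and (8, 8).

(4, 9)

(4, 2) + (8, 8). λ = (8 - 2)/(8 - 4) ≡ 6/4 mod 11. 4⁻¹ ≡ 3 (mod 11), so λ ≡ 7.
  x = λ² - 4 - 8 = 49 - 12 ≡ 4; y = λ·(4 - 4) - 2 ≡ 9. → (4, 9)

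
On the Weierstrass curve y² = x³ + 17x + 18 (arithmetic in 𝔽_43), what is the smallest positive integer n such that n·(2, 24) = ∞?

12

2P: tangent at (2, 24): λ = (3·2² + 17)/(2·24) ≡ 29/5. 5⁻¹ ≡ 26 (mod 43) since 5·26 = 130 ≡ 1, so λ ≡ 29·26 ≡ 23.
  x = λ² - 2 - 2 = 529 - 4 ≡ 9; y = λ·(2 - 9) - 24 ≡ 30. → (9, 30)
3P: (9, 30) + (2, 24). λ = (24 - 30)/(2 - 9) ≡ 37/36 mod 43. 36⁻¹ ≡ 6 (mod 43) since 36·6 = 216 ≡ 1, so λ ≡ 7.
  x = λ² - 9 - 2 = 49 - 11 ≡ 38; y = λ·(9 - 38) - 30 ≡ 25. → (38, 25)
4P: (38, 25) + (2, 24). λ = (24 - 25)/(2 - 38) ≡ 42/7 mod 43. 7⁻¹ ≡ 37 (mod 43), so λ ≡ 6.
  x = λ² - 38 - 2 = 36 - 40 ≡ 39; y = λ·(38 - 39) - 25 ≡ 12. → (39, 12)
5P: (39, 12) + (2, 24). λ = (24 - 12)/(2 - 39) ≡ 12/6 mod 43. 6⁻¹ ≡ 36 (mod 43), so λ ≡ 2.
  x = λ² - 39 - 2 = 4 - 41 ≡ 6; y = λ·(39 - 6) - 12 ≡ 11. → (6, 11)
6P: (6, 11) + (2, 24). λ = (24 - 11)/(2 - 6) ≡ 13/39 mod 43. 39⁻¹ ≡ 32 (mod 43) since 39·32 = 1248 ≡ 1, so λ ≡ 29.
  x = λ² - 6 - 2 = 841 - 8 ≡ 16; y = λ·(6 - 16) - 11 ≡ 0. → (16, 0)
7P: (16, 0) + (2, 24). λ = (24 - 0)/(2 - 16) ≡ 24/29 mod 43. 29⁻¹ ≡ 3 (mod 43), so λ ≡ 29.
  x = λ² - 16 - 2 = 841 - 18 ≡ 6; y = λ·(16 - 6) - 0 ≡ 32. → (6, 32)
8P: (6, 32) + (2, 24). λ = (24 - 32)/(2 - 6) ≡ 35/39 mod 43. 39⁻¹ ≡ 32 (mod 43) since 39·32 = 1248 ≡ 1, so λ ≡ 2.
  x = λ² - 6 - 2 = 4 - 8 ≡ 39; y = λ·(6 - 39) - 32 ≡ 31. → (39, 31)
9P: (39, 31) + (2, 24). λ = (24 - 31)/(2 - 39) ≡ 36/6 mod 43. 6⁻¹ ≡ 36 (mod 43), so λ ≡ 6.
  x = λ² - 39 - 2 = 36 - 41 ≡ 38; y = λ·(39 - 38) - 31 ≡ 18. → (38, 18)
10P: (38, 18) + (2, 24). λ = (24 - 18)/(2 - 38) ≡ 6/7 mod 43. 7⁻¹ ≡ 37 (mod 43), so λ ≡ 7.
  x = λ² - 38 - 2 = 49 - 40 ≡ 9; y = λ·(38 - 9) - 18 ≡ 13. → (9, 13)
11P: (9, 13) + (2, 24). λ = (24 - 13)/(2 - 9) ≡ 11/36 mod 43. 36⁻¹ ≡ 6 (mod 43), so λ ≡ 23.
  x = λ² - 9 - 2 = 529 - 11 ≡ 2; y = λ·(9 - 2) - 13 ≡ 19. → (2, 19)
12P: (2, 19) + (2, 24): same x and y₁ ≡ -y₂, so the sum is ∞.
12P = ∞, so the order is 12.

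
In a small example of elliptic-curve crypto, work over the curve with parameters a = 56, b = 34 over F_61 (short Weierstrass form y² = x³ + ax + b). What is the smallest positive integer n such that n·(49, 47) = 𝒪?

2P: tangent at (49, 47): λ = (3·49² + 56)/(2·47) ≡ 0/33. 33⁻¹ ≡ 37 (mod 61), so λ ≡ 0·37 ≡ 0.
  x = λ² - 49 - 49 = 0 - 98 ≡ 24; y = λ·(49 - 24) - 47 ≡ 14. → (24, 14)
3P: (24, 14) + (49, 47). λ = (47 - 14)/(49 - 24) ≡ 33/25 mod 61. 25⁻¹ ≡ 22 (mod 61), so λ ≡ 55.
  x = λ² - 24 - 49 = 3025 - 73 ≡ 24; y = λ·(24 - 24) - 14 ≡ 47. → (24, 47)
4P: (24, 47) + (49, 47). λ = (47 - 47)/(49 - 24) ≡ 0/25 mod 61. 25⁻¹ ≡ 22 (mod 61), so λ ≡ 0.
  x = λ² - 24 - 49 = 0 - 73 ≡ 49; y = λ·(24 - 49) - 47 ≡ 14. → (49, 14)
5P: (49, 14) + (49, 47): same x and y₁ ≡ -y₂, so the sum is 𝒪.
5P = 𝒪, so the order is 5.

5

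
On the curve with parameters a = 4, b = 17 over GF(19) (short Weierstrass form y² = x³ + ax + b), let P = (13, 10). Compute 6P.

Double-and-add on 6 = (110)₂. Start with P = (13, 10) for the leading 1-bit.
double: tangent at (13, 10): λ = (3·13² + 4)/(2·10) ≡ 17/1. 1⁻¹ ≡ 1 (mod 19), so λ ≡ 17·1 ≡ 17.
  x = λ² - 13 - 13 = 289 - 26 ≡ 16; y = λ·(13 - 16) - 10 ≡ 15. → (16, 15)
add P: (16, 15) + (13, 10). λ = (10 - 15)/(13 - 16) ≡ 14/16 mod 19. 16⁻¹ ≡ 6 (mod 19), so λ ≡ 8.
  x = λ² - 16 - 13 = 64 - 29 ≡ 16; y = λ·(16 - 16) - 15 ≡ 4. → (16, 4)
double: tangent at (16, 4): λ = (3·16² + 4)/(2·4) ≡ 12/8. 8⁻¹ ≡ 12 (mod 19), so λ ≡ 12·12 ≡ 11.
  x = λ² - 16 - 16 = 121 - 32 ≡ 13; y = λ·(16 - 13) - 4 ≡ 10. → (13, 10)

(13, 10)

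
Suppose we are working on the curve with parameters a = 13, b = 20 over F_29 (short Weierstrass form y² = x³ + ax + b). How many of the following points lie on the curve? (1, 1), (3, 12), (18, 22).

(1, 1): 1² ≡ 1, rhs ≡ 5 → off.
(3, 12): 12² ≡ 28, rhs ≡ 28 → on.
(18, 22): 22² ≡ 20, rhs ≡ 25 → off.

1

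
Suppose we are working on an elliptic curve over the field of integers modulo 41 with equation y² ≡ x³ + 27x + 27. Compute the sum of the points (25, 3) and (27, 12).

(25, 3) + (27, 12). λ = (12 - 3)/(27 - 25) ≡ 9/2 mod 41. 2⁻¹ ≡ 21 (mod 41), so λ ≡ 25.
  x = λ² - 25 - 27 = 625 - 52 ≡ 40; y = λ·(25 - 40) - 3 ≡ 32. → (40, 32)

(40, 32)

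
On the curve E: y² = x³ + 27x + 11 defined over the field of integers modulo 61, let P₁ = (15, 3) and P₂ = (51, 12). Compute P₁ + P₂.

(15, 3) + (51, 12). λ = (12 - 3)/(51 - 15) ≡ 9/36 mod 61. 36⁻¹ ≡ 39 (mod 61), so λ ≡ 46.
  x = λ² - 15 - 51 = 2116 - 66 ≡ 37; y = λ·(15 - 37) - 3 ≡ 22. → (37, 22)

(37, 22)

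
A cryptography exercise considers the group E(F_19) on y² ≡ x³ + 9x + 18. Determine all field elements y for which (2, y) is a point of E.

x³ + 9x + 18 = 44 ≡ 6 (mod 19).
Square roots of 6 mod 19: 5 and 14 (since 5² = 25 ≡ 6).

5, 14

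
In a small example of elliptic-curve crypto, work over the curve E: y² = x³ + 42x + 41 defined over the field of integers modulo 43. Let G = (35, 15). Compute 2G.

tangent at (35, 15): λ = (3·35² + 42)/(2·15) ≡ 19/30. 30⁻¹ ≡ 33 (mod 43), so λ ≡ 19·33 ≡ 25.
  x = λ² - 35 - 35 = 625 - 70 ≡ 39; y = λ·(35 - 39) - 15 ≡ 14. → (39, 14)

(39, 14)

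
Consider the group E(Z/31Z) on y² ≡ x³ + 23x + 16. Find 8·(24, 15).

Write G = (24, 15).
Double-and-add on 8 = (1000)₂. Start with G = (24, 15) for the leading 1-bit.
double: tangent at (24, 15): λ = (3·24² + 23)/(2·15) ≡ 15/30. 30⁻¹ ≡ 30 (mod 31) since 30·30 = 900 ≡ 1, so λ ≡ 15·30 ≡ 16.
  x = λ² - 24 - 24 = 256 - 48 ≡ 22; y = λ·(24 - 22) - 15 ≡ 17. → (22, 17)
double: tangent at (22, 17): λ = (3·22² + 23)/(2·17) ≡ 18/3. 3⁻¹ ≡ 21 (mod 31) since 3·21 = 63 ≡ 1, so λ ≡ 18·21 ≡ 6.
  x = λ² - 22 - 22 = 36 - 44 ≡ 23; y = λ·(22 - 23) - 17 ≡ 8. → (23, 8)
double: tangent at (23, 8): λ = (3·23² + 23)/(2·8) ≡ 29/16. 16⁻¹ ≡ 2 (mod 31), so λ ≡ 29·2 ≡ 27.
  x = λ² - 23 - 23 = 729 - 46 ≡ 1; y = λ·(23 - 1) - 8 ≡ 28. → (1, 28)

(1, 28)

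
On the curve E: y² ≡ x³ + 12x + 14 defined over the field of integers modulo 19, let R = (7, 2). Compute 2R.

(14, 0)

tangent at (7, 2): λ = (3·7² + 12)/(2·2) ≡ 7/4. 4⁻¹ ≡ 5 (mod 19), so λ ≡ 7·5 ≡ 16.
  x = λ² - 7 - 7 = 256 - 14 ≡ 14; y = λ·(7 - 14) - 2 ≡ 0. → (14, 0)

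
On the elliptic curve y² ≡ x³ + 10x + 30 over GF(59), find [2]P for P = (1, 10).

(44, 24)

tangent at (1, 10): λ = (3·1² + 10)/(2·10) ≡ 13/20. 20⁻¹ ≡ 3 (mod 59) since 20·3 = 60 ≡ 1, so λ ≡ 13·3 ≡ 39.
  x = λ² - 1 - 1 = 1521 - 2 ≡ 44; y = λ·(1 - 44) - 10 ≡ 24. → (44, 24)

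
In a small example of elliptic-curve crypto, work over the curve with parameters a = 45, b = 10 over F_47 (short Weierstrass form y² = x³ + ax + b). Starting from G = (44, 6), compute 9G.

(19, 4)

Double-and-add on 9 = (1001)₂. Start with G = (44, 6) for the leading 1-bit.
double: tangent at (44, 6): λ = (3·44² + 45)/(2·6) ≡ 25/12. 12⁻¹ ≡ 4 (mod 47) since 12·4 = 48 ≡ 1, so λ ≡ 25·4 ≡ 6.
  x = λ² - 44 - 44 = 36 - 88 ≡ 42; y = λ·(44 - 42) - 6 ≡ 6. → (42, 6)
double: tangent at (42, 6): λ = (3·42² + 45)/(2·6) ≡ 26/12. 12⁻¹ ≡ 4 (mod 47), so λ ≡ 26·4 ≡ 10.
  x = λ² - 42 - 42 = 100 - 84 ≡ 16; y = λ·(42 - 16) - 6 ≡ 19. → (16, 19)
double: tangent at (16, 19): λ = (3·16² + 45)/(2·19) ≡ 14/38. 38⁻¹ ≡ 26 (mod 47), so λ ≡ 14·26 ≡ 35.
  x = λ² - 16 - 16 = 1225 - 32 ≡ 18; y = λ·(16 - 18) - 19 ≡ 5. → (18, 5)
add G: (18, 5) + (44, 6). λ = (6 - 5)/(44 - 18) ≡ 1/26 mod 47. 26⁻¹ ≡ 38 (mod 47), so λ ≡ 38.
  x = λ² - 18 - 44 = 1444 - 62 ≡ 19; y = λ·(18 - 19) - 5 ≡ 4. → (19, 4)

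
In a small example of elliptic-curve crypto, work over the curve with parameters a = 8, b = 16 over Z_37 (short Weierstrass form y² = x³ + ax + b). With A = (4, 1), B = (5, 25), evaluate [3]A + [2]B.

(17, 25)

First 3A:
Repeated addition: build up to 3A.
2A: tangent at (4, 1): λ = (3·4² + 8)/(2·1) ≡ 19/2. 2⁻¹ ≡ 19 (mod 37) since 2·19 = 38 ≡ 1, so λ ≡ 19·19 ≡ 28.
  x = λ² - 4 - 4 = 784 - 8 ≡ 36; y = λ·(4 - 36) - 1 ≡ 28. → (36, 28)
3A: (36, 28) + (4, 1). λ = (1 - 28)/(4 - 36) ≡ 10/5 mod 37. 5⁻¹ ≡ 15 (mod 37), so λ ≡ 2.
  x = λ² - 36 - 4 = 4 - 40 ≡ 1; y = λ·(36 - 1) - 28 ≡ 5. → (1, 5)
3A = (1, 5).
Next 2B:
Repeated addition: build up to 2B.
2B: tangent at (5, 25): λ = (3·5² + 8)/(2·25) ≡ 9/13. 13⁻¹ ≡ 20 (mod 37), so λ ≡ 9·20 ≡ 32.
  x = λ² - 5 - 5 = 1024 - 10 ≡ 15; y = λ·(5 - 15) - 25 ≡ 25. → (15, 25)
2B = (15, 25).
Finally 3A + 2B:
(1, 5) + (15, 25). λ = (25 - 5)/(15 - 1) ≡ 20/14 mod 37. 14⁻¹ ≡ 8 (mod 37), so λ ≡ 12.
  x = λ² - 1 - 15 = 144 - 16 ≡ 17; y = λ·(1 - 17) - 5 ≡ 25. → (17, 25)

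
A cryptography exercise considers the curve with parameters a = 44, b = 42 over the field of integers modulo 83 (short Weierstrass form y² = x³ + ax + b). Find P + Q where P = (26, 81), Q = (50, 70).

(26, 81) + (50, 70). λ = (70 - 81)/(50 - 26) ≡ 72/24 mod 83. 24⁻¹ ≡ 45 (mod 83), so λ ≡ 3.
  x = λ² - 26 - 50 = 9 - 76 ≡ 16; y = λ·(26 - 16) - 81 ≡ 32. → (16, 32)

(16, 32)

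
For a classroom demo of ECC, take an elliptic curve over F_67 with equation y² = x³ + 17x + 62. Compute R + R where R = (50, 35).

tangent at (50, 35): λ = (3·50² + 17)/(2·35) ≡ 13/3. 3⁻¹ ≡ 45 (mod 67), so λ ≡ 13·45 ≡ 49.
  x = λ² - 50 - 50 = 2401 - 100 ≡ 23; y = λ·(50 - 23) - 35 ≡ 15. → (23, 15)

(23, 15)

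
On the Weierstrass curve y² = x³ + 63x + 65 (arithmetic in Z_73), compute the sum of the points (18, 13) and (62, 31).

(63, 25)

(18, 13) + (62, 31). λ = (31 - 13)/(62 - 18) ≡ 18/44 mod 73. 44⁻¹ ≡ 5 (mod 73), so λ ≡ 17.
  x = λ² - 18 - 62 = 289 - 80 ≡ 63; y = λ·(18 - 63) - 13 ≡ 25. → (63, 25)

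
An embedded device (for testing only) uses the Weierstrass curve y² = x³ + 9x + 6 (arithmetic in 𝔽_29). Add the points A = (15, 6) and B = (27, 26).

(22, 21)

(15, 6) + (27, 26). λ = (26 - 6)/(27 - 15) ≡ 20/12 mod 29. 12⁻¹ ≡ 17 (mod 29) since 12·17 = 204 ≡ 1, so λ ≡ 21.
  x = λ² - 15 - 27 = 441 - 42 ≡ 22; y = λ·(15 - 22) - 6 ≡ 21. → (22, 21)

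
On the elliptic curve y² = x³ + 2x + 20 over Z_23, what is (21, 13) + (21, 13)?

tangent at (21, 13): λ = (3·21² + 2)/(2·13) ≡ 14/3. 3⁻¹ ≡ 8 (mod 23), so λ ≡ 14·8 ≡ 20.
  x = λ² - 21 - 21 = 400 - 42 ≡ 13; y = λ·(21 - 13) - 13 ≡ 9. → (13, 9)

(13, 9)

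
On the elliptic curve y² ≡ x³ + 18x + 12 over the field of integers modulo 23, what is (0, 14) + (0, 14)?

tangent at (0, 14): λ = (3·0² + 18)/(2·14) ≡ 18/5. 5⁻¹ ≡ 14 (mod 23) since 5·14 = 70 ≡ 1, so λ ≡ 18·14 ≡ 22.
  x = λ² - 0 - 0 = 484 - 0 ≡ 1; y = λ·(0 - 1) - 14 ≡ 10. → (1, 10)

(1, 10)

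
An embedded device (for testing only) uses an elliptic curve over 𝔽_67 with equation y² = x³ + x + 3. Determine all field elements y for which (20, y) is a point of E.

none

x³ + 1x + 3 = 8023 ≡ 50 (mod 67).
50 is a non-residue mod 67; no y exists.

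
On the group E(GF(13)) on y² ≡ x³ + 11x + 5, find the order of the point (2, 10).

2P: tangent at (2, 10): λ = (3·2² + 11)/(2·10) ≡ 10/7. 7⁻¹ ≡ 2 (mod 13), so λ ≡ 10·2 ≡ 7.
  x = λ² - 2 - 2 = 49 - 4 ≡ 6; y = λ·(2 - 6) - 10 ≡ 1. → (6, 1)
3P: (6, 1) + (2, 10). λ = (10 - 1)/(2 - 6) ≡ 9/9 mod 13. 9⁻¹ ≡ 3 (mod 13), so λ ≡ 1.
  x = λ² - 6 - 2 = 1 - 8 ≡ 6; y = λ·(6 - 6) - 1 ≡ 12. → (6, 12)
4P: (6, 12) + (2, 10). λ = (10 - 12)/(2 - 6) ≡ 11/9 mod 13. 9⁻¹ ≡ 3 (mod 13) since 9·3 = 27 ≡ 1, so λ ≡ 7.
  x = λ² - 6 - 2 = 49 - 8 ≡ 2; y = λ·(6 - 2) - 12 ≡ 3. → (2, 3)
5P: (2, 3) + (2, 10): same x and y₁ ≡ -y₂, so the sum is 𝒪.
5P = 𝒪, so the order is 5.

5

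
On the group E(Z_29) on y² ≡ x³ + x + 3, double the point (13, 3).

tangent at (13, 3): λ = (3·13² + 1)/(2·3) ≡ 15/6. 6⁻¹ ≡ 5 (mod 29) since 6·5 = 30 ≡ 1, so λ ≡ 15·5 ≡ 17.
  x = λ² - 13 - 13 = 289 - 26 ≡ 2; y = λ·(13 - 2) - 3 ≡ 10. → (2, 10)

(2, 10)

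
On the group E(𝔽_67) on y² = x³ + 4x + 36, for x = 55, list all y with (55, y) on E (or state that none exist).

x³ + 4x + 36 = 166631 ≡ 2 (mod 67).
2 is a non-residue mod 67; no y exists.

none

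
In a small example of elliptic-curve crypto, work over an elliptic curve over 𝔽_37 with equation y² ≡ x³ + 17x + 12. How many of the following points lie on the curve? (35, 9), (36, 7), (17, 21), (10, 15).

2

(35, 9): 9² ≡ 7, rhs ≡ 7 → on.
(36, 7): 7² ≡ 12, rhs ≡ 31 → off.
(17, 21): 21² ≡ 34, rhs ≡ 34 → on.
(10, 15): 15² ≡ 3, rhs ≡ 35 → off.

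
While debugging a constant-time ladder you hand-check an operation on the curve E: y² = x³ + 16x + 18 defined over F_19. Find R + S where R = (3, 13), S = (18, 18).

(15, 2)

(3, 13) + (18, 18). λ = (18 - 13)/(18 - 3) ≡ 5/15 mod 19. 15⁻¹ ≡ 14 (mod 19), so λ ≡ 13.
  x = λ² - 3 - 18 = 169 - 21 ≡ 15; y = λ·(3 - 15) - 13 ≡ 2. → (15, 2)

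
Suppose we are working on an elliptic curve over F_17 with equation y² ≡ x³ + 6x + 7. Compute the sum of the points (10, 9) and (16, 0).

(10, 9) + (16, 0). λ = (0 - 9)/(16 - 10) ≡ 8/6 mod 17. 6⁻¹ ≡ 3 (mod 17), so λ ≡ 7.
  x = λ² - 10 - 16 = 49 - 26 ≡ 6; y = λ·(10 - 6) - 9 ≡ 2. → (6, 2)

(6, 2)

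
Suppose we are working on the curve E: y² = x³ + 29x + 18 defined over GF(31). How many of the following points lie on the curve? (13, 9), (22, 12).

2

(13, 9): 9² ≡ 19, rhs ≡ 19 → on.
(22, 12): 12² ≡ 20, rhs ≡ 20 → on.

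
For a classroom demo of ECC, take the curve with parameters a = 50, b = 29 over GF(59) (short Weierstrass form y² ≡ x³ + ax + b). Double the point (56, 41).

(21, 30)

tangent at (56, 41): λ = (3·56² + 50)/(2·41) ≡ 18/23. 23⁻¹ ≡ 18 (mod 59), so λ ≡ 18·18 ≡ 29.
  x = λ² - 56 - 56 = 841 - 112 ≡ 21; y = λ·(56 - 21) - 41 ≡ 30. → (21, 30)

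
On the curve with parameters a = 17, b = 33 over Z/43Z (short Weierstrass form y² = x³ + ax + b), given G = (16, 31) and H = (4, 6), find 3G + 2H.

First 3G:
Repeated addition: build up to 3G.
2G: tangent at (16, 31): λ = (3·16² + 17)/(2·31) ≡ 11/19. 19⁻¹ ≡ 34 (mod 43) since 19·34 = 646 ≡ 1, so λ ≡ 11·34 ≡ 30.
  x = λ² - 16 - 16 = 900 - 32 ≡ 8; y = λ·(16 - 8) - 31 ≡ 37. → (8, 37)
3G: (8, 37) + (16, 31). λ = (31 - 37)/(16 - 8) ≡ 37/8 mod 43. 8⁻¹ ≡ 27 (mod 43) since 8·27 = 216 ≡ 1, so λ ≡ 10.
  x = λ² - 8 - 16 = 100 - 24 ≡ 33; y = λ·(8 - 33) - 37 ≡ 14. → (33, 14)
3G = (33, 14).
Next 2H:
Repeated addition: build up to 2H.
2H: tangent at (4, 6): λ = (3·4² + 17)/(2·6) ≡ 22/12. 12⁻¹ ≡ 18 (mod 43), so λ ≡ 22·18 ≡ 9.
  x = λ² - 4 - 4 = 81 - 8 ≡ 30; y = λ·(4 - 30) - 6 ≡ 18. → (30, 18)
2H = (30, 18).
Finally 3G + 2H:
(33, 14) + (30, 18). λ = (18 - 14)/(30 - 33) ≡ 4/40 mod 43. 40⁻¹ ≡ 14 (mod 43) since 40·14 = 560 ≡ 1, so λ ≡ 13.
  x = λ² - 33 - 30 = 169 - 63 ≡ 20; y = λ·(33 - 20) - 14 ≡ 26. → (20, 26)

(20, 26)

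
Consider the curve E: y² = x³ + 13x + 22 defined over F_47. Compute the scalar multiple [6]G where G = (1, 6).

(43, 0)

Double-and-add on 6 = (110)₂. Start with G = (1, 6) for the leading 1-bit.
double: tangent at (1, 6): λ = (3·1² + 13)/(2·6) ≡ 16/12. 12⁻¹ ≡ 4 (mod 47), so λ ≡ 16·4 ≡ 17.
  x = λ² - 1 - 1 = 289 - 2 ≡ 5; y = λ·(1 - 5) - 6 ≡ 20. → (5, 20)
add G: (5, 20) + (1, 6). λ = (6 - 20)/(1 - 5) ≡ 33/43 mod 47. 43⁻¹ ≡ 35 (mod 47), so λ ≡ 27.
  x = λ² - 5 - 1 = 729 - 6 ≡ 18; y = λ·(5 - 18) - 20 ≡ 5. → (18, 5)
double: tangent at (18, 5): λ = (3·18² + 13)/(2·5) ≡ 45/10. 10⁻¹ ≡ 33 (mod 47), so λ ≡ 45·33 ≡ 28.
  x = λ² - 18 - 18 = 784 - 36 ≡ 43; y = λ·(18 - 43) - 5 ≡ 0. → (43, 0)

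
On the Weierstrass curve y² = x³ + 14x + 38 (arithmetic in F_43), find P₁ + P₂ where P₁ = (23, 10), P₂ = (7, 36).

(23, 10) + (7, 36). λ = (36 - 10)/(7 - 23) ≡ 26/27 mod 43. 27⁻¹ ≡ 8 (mod 43), so λ ≡ 36.
  x = λ² - 23 - 7 = 1296 - 30 ≡ 19; y = λ·(23 - 19) - 10 ≡ 5. → (19, 5)

(19, 5)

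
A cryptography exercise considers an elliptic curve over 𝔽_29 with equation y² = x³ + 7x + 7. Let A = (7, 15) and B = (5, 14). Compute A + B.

(10, 27)

(7, 15) + (5, 14). λ = (14 - 15)/(5 - 7) ≡ 28/27 mod 29. 27⁻¹ ≡ 14 (mod 29) since 27·14 = 378 ≡ 1, so λ ≡ 15.
  x = λ² - 7 - 5 = 225 - 12 ≡ 10; y = λ·(7 - 10) - 15 ≡ 27. → (10, 27)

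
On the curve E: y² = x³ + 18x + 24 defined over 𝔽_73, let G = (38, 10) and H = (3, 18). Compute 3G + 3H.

First 3G:
Repeated addition: build up to 3G.
2G: tangent at (38, 10): λ = (3·38² + 18)/(2·10) ≡ 43/20. 20⁻¹ ≡ 11 (mod 73), so λ ≡ 43·11 ≡ 35.
  x = λ² - 38 - 38 = 1225 - 76 ≡ 54; y = λ·(38 - 54) - 10 ≡ 14. → (54, 14)
3G: (54, 14) + (38, 10). λ = (10 - 14)/(38 - 54) ≡ 69/57 mod 73. 57⁻¹ ≡ 41 (mod 73), so λ ≡ 55.
  x = λ² - 54 - 38 = 3025 - 92 ≡ 13; y = λ·(54 - 13) - 14 ≡ 51. → (13, 51)
3G = (13, 51).
Next 3H:
Repeated addition: build up to 3H.
2H: tangent at (3, 18): λ = (3·3² + 18)/(2·18) ≡ 45/36. 36⁻¹ ≡ 71 (mod 73), so λ ≡ 45·71 ≡ 56.
  x = λ² - 3 - 3 = 3136 - 6 ≡ 64; y = λ·(3 - 64) - 18 ≡ 70. → (64, 70)
3H: (64, 70) + (3, 18). λ = (18 - 70)/(3 - 64) ≡ 21/12 mod 73. 12⁻¹ ≡ 67 (mod 73), so λ ≡ 20.
  x = λ² - 64 - 3 = 400 - 67 ≡ 41; y = λ·(64 - 41) - 70 ≡ 25. → (41, 25)
3H = (41, 25).
Finally 3G + 3H:
(13, 51) + (41, 25). λ = (25 - 51)/(41 - 13) ≡ 47/28 mod 73. 28⁻¹ ≡ 60 (mod 73), so λ ≡ 46.
  x = λ² - 13 - 41 = 2116 - 54 ≡ 18; y = λ·(13 - 18) - 51 ≡ 11. → (18, 11)

(18, 11)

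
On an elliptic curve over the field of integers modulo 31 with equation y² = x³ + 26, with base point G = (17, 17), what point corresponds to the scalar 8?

(4, 11)

Repeated addition: build up to 8G.
2G: tangent at (17, 17): λ = (3·17² + 0)/(2·17) ≡ 30/3. 3⁻¹ ≡ 21 (mod 31), so λ ≡ 30·21 ≡ 10.
  x = λ² - 17 - 17 = 100 - 34 ≡ 4; y = λ·(17 - 4) - 17 ≡ 20. → (4, 20)
3G: (4, 20) + (17, 17). λ = (17 - 20)/(17 - 4) ≡ 28/13 mod 31. 13⁻¹ ≡ 12 (mod 31), so λ ≡ 26.
  x = λ² - 4 - 17 = 676 - 21 ≡ 4; y = λ·(4 - 4) - 20 ≡ 11. → (4, 11)
4G: (4, 11) + (17, 17). λ = (17 - 11)/(17 - 4) ≡ 6/13 mod 31. 13⁻¹ ≡ 12 (mod 31) since 13·12 = 156 ≡ 1, so λ ≡ 10.
  x = λ² - 4 - 17 = 100 - 21 ≡ 17; y = λ·(4 - 17) - 11 ≡ 14. → (17, 14)
5G: (17, 14) + (17, 17): same x and y₁ ≡ -y₂, so the sum is ∞.
6G: ∞ + (17, 17) = (17, 17) (identity).
7G: tangent at (17, 17): λ = (3·17² + 0)/(2·17) ≡ 30/3. 3⁻¹ ≡ 21 (mod 31), so λ ≡ 30·21 ≡ 10.
  x = λ² - 17 - 17 = 100 - 34 ≡ 4; y = λ·(17 - 4) - 17 ≡ 20. → (4, 20)
8G: (4, 20) + (17, 17). λ = (17 - 20)/(17 - 4) ≡ 28/13 mod 31. 13⁻¹ ≡ 12 (mod 31) since 13·12 = 156 ≡ 1, so λ ≡ 26.
  x = λ² - 4 - 17 = 676 - 21 ≡ 4; y = λ·(4 - 4) - 20 ≡ 11. → (4, 11)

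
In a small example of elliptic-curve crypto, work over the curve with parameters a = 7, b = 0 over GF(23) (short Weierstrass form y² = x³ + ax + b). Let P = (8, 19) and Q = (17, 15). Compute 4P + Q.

First 4P:
Double-and-add on 4 = (100)₂. Start with P = (8, 19) for the leading 1-bit.
double: tangent at (8, 19): λ = (3·8² + 7)/(2·19) ≡ 15/15. 15⁻¹ ≡ 20 (mod 23), so λ ≡ 15·20 ≡ 1.
  x = λ² - 8 - 8 = 1 - 16 ≡ 8; y = λ·(8 - 8) - 19 ≡ 4. → (8, 4)
double: tangent at (8, 4): λ = (3·8² + 7)/(2·4) ≡ 15/8. 8⁻¹ ≡ 3 (mod 23), so λ ≡ 15·3 ≡ 22.
  x = λ² - 8 - 8 = 484 - 16 ≡ 8; y = λ·(8 - 8) - 4 ≡ 19. → (8, 19)
4P = (8, 19).
Finally 4P + Q:
(8, 19) + (17, 15). λ = (15 - 19)/(17 - 8) ≡ 19/9 mod 23. 9⁻¹ ≡ 18 (mod 23), so λ ≡ 20.
  x = λ² - 8 - 17 = 400 - 25 ≡ 7; y = λ·(8 - 7) - 19 ≡ 1. → (7, 1)

(7, 1)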